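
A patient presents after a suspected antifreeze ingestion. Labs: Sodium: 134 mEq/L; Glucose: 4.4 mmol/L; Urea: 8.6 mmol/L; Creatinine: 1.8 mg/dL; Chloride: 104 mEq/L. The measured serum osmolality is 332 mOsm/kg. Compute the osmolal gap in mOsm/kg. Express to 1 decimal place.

Calculated osmolality = 2·Na + glucose + urea
= 2·134 + 4.4 + 8.6
= 268 + 4.40 + 8.60
= 281 mOsm/kg ≈ 281.0 mOsm/kg
Osmolar gap = measured − calculated = 332 − 281.0 = 51.0 mOsm/kg

51.0 mOsm/kg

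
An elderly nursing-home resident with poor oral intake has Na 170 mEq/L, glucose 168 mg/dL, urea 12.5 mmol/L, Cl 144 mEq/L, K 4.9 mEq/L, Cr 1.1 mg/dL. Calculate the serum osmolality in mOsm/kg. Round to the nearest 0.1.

Calculated osmolality = 2·Na + glucose/18 + urea
= 2·170 + 168/18 + 12.5
= 340 + 9.33 + 12.50
= 361.83 mOsm/kg

361.8 mOsm/kg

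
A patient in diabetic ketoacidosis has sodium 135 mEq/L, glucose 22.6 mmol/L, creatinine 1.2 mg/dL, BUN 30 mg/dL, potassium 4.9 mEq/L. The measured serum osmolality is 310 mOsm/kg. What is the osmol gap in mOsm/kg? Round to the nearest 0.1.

Calculated osmolality = 2·Na + glucose + BUN/2.8
= 2·135 + 22.6 + 30/2.8
= 270 + 22.60 + 10.71
= 303.31 mOsm/kg ≈ 303.3 mOsm/kg
Osmolar gap = measured − calculated = 310 − 303.3 = 6.7 mOsm/kg

6.7 mOsm/kg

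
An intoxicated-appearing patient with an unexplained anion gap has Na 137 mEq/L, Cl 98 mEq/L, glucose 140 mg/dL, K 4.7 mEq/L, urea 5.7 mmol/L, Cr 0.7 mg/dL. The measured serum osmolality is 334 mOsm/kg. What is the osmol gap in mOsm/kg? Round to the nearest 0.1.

Calculated osmolality = 2·Na + glucose/18 + urea
= 2·137 + 140/18 + 5.7
= 274 + 7.78 + 5.70
= 287.48 mOsm/kg ≈ 287.5 mOsm/kg
Osmolar gap = measured − calculated = 334 − 287.5 = 46.5 mOsm/kg

46.5 mOsm/kg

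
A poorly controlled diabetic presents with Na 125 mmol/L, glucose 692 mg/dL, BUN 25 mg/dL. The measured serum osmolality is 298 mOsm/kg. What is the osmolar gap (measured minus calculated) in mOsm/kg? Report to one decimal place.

0.6 mOsm/kg

Calculated osmolality = 2·Na + glucose/18 + BUN/2.8
= 2·125 + 692/18 + 25/2.8
= 250 + 38.44 + 8.93
= 297.37 mOsm/kg ≈ 297.4 mOsm/kg
Osmolar gap = measured − calculated = 298 − 297.4 = 0.6 mOsm/kg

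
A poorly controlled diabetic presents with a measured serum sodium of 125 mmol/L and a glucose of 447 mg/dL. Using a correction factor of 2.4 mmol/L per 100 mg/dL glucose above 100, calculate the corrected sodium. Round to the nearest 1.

Corrected Na = measured Na + 2.4 · (glucose − 100)/100
= 125 + 2.4 · (447 − 100)/100
= 125 + 8.3
= 133.3 mmol/L

133 mmol/L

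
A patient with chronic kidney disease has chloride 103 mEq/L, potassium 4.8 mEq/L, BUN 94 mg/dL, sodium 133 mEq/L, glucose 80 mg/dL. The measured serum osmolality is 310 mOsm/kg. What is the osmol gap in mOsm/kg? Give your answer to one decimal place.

6.0 mOsm/kg

Calculated osmolality = 2·Na + glucose/18 + BUN/2.8
= 2·133 + 80/18 + 94/2.8
= 266 + 4.44 + 33.57
= 304.01 mOsm/kg ≈ 304.0 mOsm/kg
Osmolar gap = measured − calculated = 310 − 304.0 = 6.0 mOsm/kg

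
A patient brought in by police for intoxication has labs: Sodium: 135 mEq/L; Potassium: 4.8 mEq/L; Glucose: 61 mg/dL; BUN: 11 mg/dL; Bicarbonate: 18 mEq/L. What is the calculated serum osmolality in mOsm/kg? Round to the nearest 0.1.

Calculated osmolality = 2·Na + glucose/18 + BUN/2.8
= 2·135 + 61/18 + 11/2.8
= 270 + 3.39 + 3.93
= 277.32 mOsm/kg

277.3 mOsm/kg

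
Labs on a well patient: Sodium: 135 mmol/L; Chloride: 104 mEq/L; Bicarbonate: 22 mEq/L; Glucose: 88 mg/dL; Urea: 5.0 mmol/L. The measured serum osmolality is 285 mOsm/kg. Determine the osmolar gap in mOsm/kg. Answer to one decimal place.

5.1 mOsm/kg

Calculated osmolality = 2·Na + glucose/18 + urea
= 2·135 + 88/18 + 5
= 270 + 4.89 + 5
= 279.89 mOsm/kg ≈ 279.9 mOsm/kg
Osmolar gap = measured − calculated = 285 − 279.9 = 5.1 mOsm/kg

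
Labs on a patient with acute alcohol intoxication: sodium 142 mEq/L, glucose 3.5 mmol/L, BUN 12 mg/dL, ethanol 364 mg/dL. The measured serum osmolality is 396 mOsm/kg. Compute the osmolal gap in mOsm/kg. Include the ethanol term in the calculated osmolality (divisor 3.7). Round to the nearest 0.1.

5.8 mOsm/kg

Calculated osmolality = 2·Na + glucose + BUN/2.8 + ethanol/3.7
= 2·142 + 3.5 + 12/2.8 + 364/3.7
= 284 + 3.50 + 4.29 + 98.38
= 390.17 mOsm/kg ≈ 390.2 mOsm/kg
Osmolar gap = measured − calculated = 396 − 390.2 = 5.8 mOsm/kg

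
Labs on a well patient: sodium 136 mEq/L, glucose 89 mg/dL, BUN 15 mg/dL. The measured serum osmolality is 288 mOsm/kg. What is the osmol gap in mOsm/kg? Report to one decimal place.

Calculated osmolality = 2·Na + glucose/18 + BUN/2.8
= 2·136 + 89/18 + 15/2.8
= 272 + 4.94 + 5.36
= 282.3 mOsm/kg ≈ 282.3 mOsm/kg
Osmolar gap = measured − calculated = 288 − 282.3 = 5.7 mOsm/kg

5.7 mOsm/kg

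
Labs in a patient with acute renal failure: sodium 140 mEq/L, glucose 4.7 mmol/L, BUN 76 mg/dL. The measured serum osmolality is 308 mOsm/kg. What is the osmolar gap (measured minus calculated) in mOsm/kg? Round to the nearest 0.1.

Calculated osmolality = 2·Na + glucose + BUN/2.8
= 2·140 + 4.7 + 76/2.8
= 280 + 4.70 + 27.14
= 311.84 mOsm/kg ≈ 311.8 mOsm/kg
Osmolar gap = measured − calculated = 308 − 311.8 = -3.8 mOsm/kg

-3.8 mOsm/kg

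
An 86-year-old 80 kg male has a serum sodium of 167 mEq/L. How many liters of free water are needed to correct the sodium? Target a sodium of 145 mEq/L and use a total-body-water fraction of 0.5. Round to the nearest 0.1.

TBW = 0.5 · 80 = 40 L
Free water deficit = TBW · (Na/145 − 1)
= 40 · (167/145 − 1)
= 40 · 0.1517
= 6.07 L

6.1 L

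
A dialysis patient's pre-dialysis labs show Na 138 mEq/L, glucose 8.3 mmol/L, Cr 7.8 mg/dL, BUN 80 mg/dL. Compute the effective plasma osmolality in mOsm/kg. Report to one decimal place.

Effective osmolality excludes urea (freely permeant across cell membranes):
2·Na + glucose
= 2·138 + 8.3
= 276 + 8.3
= 284.3 mOsm/kg

284.3 mOsm/kg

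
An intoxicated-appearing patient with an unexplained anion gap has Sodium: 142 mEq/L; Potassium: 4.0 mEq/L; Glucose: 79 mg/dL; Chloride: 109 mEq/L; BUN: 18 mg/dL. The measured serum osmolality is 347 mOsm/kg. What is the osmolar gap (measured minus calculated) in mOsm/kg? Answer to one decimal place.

52.2 mOsm/kg

Calculated osmolality = 2·Na + glucose/18 + BUN/2.8
= 2·142 + 79/18 + 18/2.8
= 284 + 4.39 + 6.43
= 294.82 mOsm/kg ≈ 294.8 mOsm/kg
Osmolar gap = measured − calculated = 347 − 294.8 = 52.2 mOsm/kg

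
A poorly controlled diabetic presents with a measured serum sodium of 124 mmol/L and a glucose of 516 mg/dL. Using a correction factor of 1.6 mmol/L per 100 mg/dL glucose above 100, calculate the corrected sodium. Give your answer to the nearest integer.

131 mmol/L

Corrected Na = measured Na + 1.6 · (glucose − 100)/100
= 124 + 1.6 · (516 − 100)/100
= 124 + 6.7
= 130.7 mmol/L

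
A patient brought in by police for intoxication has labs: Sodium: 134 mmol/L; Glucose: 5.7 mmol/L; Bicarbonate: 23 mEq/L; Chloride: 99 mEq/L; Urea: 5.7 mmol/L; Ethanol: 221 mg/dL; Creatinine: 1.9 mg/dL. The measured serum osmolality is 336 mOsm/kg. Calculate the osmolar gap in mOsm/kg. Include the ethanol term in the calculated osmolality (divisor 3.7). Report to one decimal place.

Calculated osmolality = 2·Na + glucose + urea + ethanol/3.7
= 2·134 + 5.7 + 5.7 + 221/3.7
= 268 + 5.70 + 5.70 + 59.73
= 339.13 mOsm/kg ≈ 339.1 mOsm/kg
Osmolar gap = measured − calculated = 336 − 339.1 = -3.1 mOsm/kg

-3.1 mOsm/kg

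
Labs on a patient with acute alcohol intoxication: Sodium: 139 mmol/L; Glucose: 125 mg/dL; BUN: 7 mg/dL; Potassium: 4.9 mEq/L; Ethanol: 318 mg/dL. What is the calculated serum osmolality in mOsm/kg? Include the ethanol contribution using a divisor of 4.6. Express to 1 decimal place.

Calculated osmolality = 2·Na + glucose/18 + BUN/2.8 + ethanol/4.6
= 2·139 + 125/18 + 7/2.8 + 318/4.6
= 278 + 6.94 + 2.50 + 69.13
= 356.57 mOsm/kg

356.6 mOsm/kg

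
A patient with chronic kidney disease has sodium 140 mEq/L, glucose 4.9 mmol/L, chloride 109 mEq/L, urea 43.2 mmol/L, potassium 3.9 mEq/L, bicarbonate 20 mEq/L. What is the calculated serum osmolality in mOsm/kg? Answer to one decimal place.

Calculated osmolality = 2·Na + glucose + urea
= 2·140 + 4.9 + 43.2
= 280 + 4.90 + 43.20
= 328.1 mOsm/kg

328.1 mOsm/kg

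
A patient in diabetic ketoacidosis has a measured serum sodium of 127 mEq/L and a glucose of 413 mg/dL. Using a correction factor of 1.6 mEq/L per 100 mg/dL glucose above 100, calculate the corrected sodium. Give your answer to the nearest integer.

Corrected Na = measured Na + 1.6 · (glucose − 100)/100
= 127 + 1.6 · (413 − 100)/100
= 127 + 5
= 132 mEq/L

132 mEq/L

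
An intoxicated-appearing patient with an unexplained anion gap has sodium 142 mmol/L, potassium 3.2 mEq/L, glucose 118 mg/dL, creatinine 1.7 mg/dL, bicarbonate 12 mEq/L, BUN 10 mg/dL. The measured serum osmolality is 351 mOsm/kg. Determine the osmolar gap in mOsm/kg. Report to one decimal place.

56.9 mOsm/kg

Calculated osmolality = 2·Na + glucose/18 + BUN/2.8
= 2·142 + 118/18 + 10/2.8
= 284 + 6.56 + 3.57
= 294.13 mOsm/kg ≈ 294.1 mOsm/kg
Osmolar gap = measured − calculated = 351 − 294.1 = 56.9 mOsm/kg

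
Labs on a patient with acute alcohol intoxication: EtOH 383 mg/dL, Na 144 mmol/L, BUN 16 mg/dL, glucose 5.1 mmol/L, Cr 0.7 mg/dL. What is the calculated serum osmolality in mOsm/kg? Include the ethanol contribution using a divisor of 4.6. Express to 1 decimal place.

Calculated osmolality = 2·Na + glucose + BUN/2.8 + ethanol/4.6
= 2·144 + 5.1 + 16/2.8 + 383/4.6
= 288 + 5.10 + 5.71 + 83.26
= 382.07 mOsm/kg

382.1 mOsm/kg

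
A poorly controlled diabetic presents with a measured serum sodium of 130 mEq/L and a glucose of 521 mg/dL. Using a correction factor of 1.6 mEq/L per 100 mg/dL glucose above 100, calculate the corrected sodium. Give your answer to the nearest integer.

137 mEq/L

Corrected Na = measured Na + 1.6 · (glucose − 100)/100
= 130 + 1.6 · (521 − 100)/100
= 130 + 6.7
= 136.7 mEq/L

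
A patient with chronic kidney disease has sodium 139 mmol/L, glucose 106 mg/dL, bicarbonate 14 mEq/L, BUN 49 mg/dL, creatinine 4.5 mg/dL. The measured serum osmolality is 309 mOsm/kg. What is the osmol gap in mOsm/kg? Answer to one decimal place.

Calculated osmolality = 2·Na + glucose/18 + BUN/2.8
= 2·139 + 106/18 + 49/2.8
= 278 + 5.89 + 17.50
= 301.39 mOsm/kg ≈ 301.4 mOsm/kg
Osmolar gap = measured − calculated = 309 − 301.4 = 7.6 mOsm/kg

7.6 mOsm/kg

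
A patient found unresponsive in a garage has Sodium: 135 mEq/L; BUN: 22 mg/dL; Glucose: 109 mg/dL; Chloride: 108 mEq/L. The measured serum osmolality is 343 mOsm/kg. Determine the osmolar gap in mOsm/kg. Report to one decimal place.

Calculated osmolality = 2·Na + glucose/18 + BUN/2.8
= 2·135 + 109/18 + 22/2.8
= 270 + 6.06 + 7.86
= 283.92 mOsm/kg ≈ 283.9 mOsm/kg
Osmolar gap = measured − calculated = 343 − 283.9 = 59.1 mOsm/kg

59.1 mOsm/kg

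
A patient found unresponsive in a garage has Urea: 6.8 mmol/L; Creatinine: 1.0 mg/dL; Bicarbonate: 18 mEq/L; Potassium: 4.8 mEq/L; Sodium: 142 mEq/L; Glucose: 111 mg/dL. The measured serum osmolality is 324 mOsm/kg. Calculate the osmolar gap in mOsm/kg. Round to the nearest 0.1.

27.0 mOsm/kg

Calculated osmolality = 2·Na + glucose/18 + urea
= 2·142 + 111/18 + 6.8
= 284 + 6.17 + 6.80
= 296.97 mOsm/kg ≈ 297.0 mOsm/kg
Osmolar gap = measured − calculated = 324 − 297.0 = 27.0 mOsm/kg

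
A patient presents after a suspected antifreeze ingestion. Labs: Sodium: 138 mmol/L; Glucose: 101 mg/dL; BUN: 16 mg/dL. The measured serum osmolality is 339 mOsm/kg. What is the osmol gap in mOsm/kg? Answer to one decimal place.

51.7 mOsm/kg

Calculated osmolality = 2·Na + glucose/18 + BUN/2.8
= 2·138 + 101/18 + 16/2.8
= 276 + 5.61 + 5.71
= 287.32 mOsm/kg ≈ 287.3 mOsm/kg
Osmolar gap = measured − calculated = 339 − 287.3 = 51.7 mOsm/kg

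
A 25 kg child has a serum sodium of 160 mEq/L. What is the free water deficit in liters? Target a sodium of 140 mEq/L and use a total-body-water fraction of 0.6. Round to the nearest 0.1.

2.1 L

TBW = 0.6 · 25 = 15 L
Free water deficit = TBW · (Na/140 − 1)
= 15 · (160/140 − 1)
= 15 · 0.1429
= 2.14 L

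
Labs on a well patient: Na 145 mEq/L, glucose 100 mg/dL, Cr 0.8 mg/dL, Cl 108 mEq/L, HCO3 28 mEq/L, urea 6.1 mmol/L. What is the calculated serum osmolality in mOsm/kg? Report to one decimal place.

301.7 mOsm/kg

Calculated osmolality = 2·Na + glucose/18 + urea
= 2·145 + 100/18 + 6.1
= 290 + 5.56 + 6.10
= 301.66 mOsm/kg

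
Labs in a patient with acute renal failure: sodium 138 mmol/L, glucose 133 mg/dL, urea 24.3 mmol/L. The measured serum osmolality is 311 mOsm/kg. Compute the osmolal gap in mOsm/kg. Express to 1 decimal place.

3.3 mOsm/kg

Calculated osmolality = 2·Na + glucose/18 + urea
= 2·138 + 133/18 + 24.3
= 276 + 7.39 + 24.30
= 307.69 mOsm/kg ≈ 307.7 mOsm/kg
Osmolar gap = measured − calculated = 311 − 307.7 = 3.3 mOsm/kg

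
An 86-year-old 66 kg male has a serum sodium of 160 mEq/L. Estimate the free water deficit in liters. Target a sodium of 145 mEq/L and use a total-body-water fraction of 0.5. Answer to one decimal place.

3.4 L

TBW = 0.5 · 66 = 33 L
Free water deficit = TBW · (Na/145 − 1)
= 33 · (160/145 − 1)
= 33 · 0.1034
= 3.41 L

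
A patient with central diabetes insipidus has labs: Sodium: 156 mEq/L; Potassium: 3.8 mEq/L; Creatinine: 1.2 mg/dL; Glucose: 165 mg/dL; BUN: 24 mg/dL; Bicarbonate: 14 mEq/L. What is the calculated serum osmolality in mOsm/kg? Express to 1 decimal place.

329.7 mOsm/kg

Calculated osmolality = 2·Na + glucose/18 + BUN/2.8
= 2·156 + 165/18 + 24/2.8
= 312 + 9.17 + 8.57
= 329.74 mOsm/kg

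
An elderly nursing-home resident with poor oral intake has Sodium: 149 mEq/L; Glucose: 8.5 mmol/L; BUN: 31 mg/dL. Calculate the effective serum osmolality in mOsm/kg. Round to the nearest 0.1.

306.5 mOsm/kg

Effective osmolality excludes urea (freely permeant across cell membranes):
2·Na + glucose
= 2·149 + 8.5
= 298 + 8.5
= 306.5 mOsm/kg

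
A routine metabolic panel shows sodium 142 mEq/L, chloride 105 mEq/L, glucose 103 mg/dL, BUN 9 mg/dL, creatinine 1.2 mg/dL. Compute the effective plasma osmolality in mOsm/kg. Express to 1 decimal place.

Effective osmolality excludes urea (freely permeant across cell membranes):
2·Na + glucose/18
= 2·142 + 103/18
= 284 + 5.72
= 289.72 mOsm/kg

289.7 mOsm/kg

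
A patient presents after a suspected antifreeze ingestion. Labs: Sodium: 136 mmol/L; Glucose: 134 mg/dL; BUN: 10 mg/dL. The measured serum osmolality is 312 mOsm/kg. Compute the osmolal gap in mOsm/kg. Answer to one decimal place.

Calculated osmolality = 2·Na + glucose/18 + BUN/2.8
= 2·136 + 134/18 + 10/2.8
= 272 + 7.44 + 3.57
= 283.01 mOsm/kg ≈ 283.0 mOsm/kg
Osmolar gap = measured − calculated = 312 − 283.0 = 29.0 mOsm/kg

29.0 mOsm/kg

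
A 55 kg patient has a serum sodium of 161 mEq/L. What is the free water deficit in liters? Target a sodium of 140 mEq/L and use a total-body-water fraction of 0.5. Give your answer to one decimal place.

4.1 L

TBW = 0.5 · 55 = 27.5 L
Free water deficit = TBW · (Na/140 − 1)
= 27.5 · (161/140 − 1)
= 27.5 · 0.15
= 4.12 L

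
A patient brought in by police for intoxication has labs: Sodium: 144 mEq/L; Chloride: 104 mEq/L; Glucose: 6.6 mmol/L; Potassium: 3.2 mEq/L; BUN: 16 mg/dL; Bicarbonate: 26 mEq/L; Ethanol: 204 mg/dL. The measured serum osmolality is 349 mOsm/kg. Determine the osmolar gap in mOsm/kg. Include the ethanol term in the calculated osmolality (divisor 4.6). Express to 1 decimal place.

Calculated osmolality = 2·Na + glucose + BUN/2.8 + ethanol/4.6
= 2·144 + 6.6 + 16/2.8 + 204/4.6
= 288 + 6.60 + 5.71 + 44.35
= 344.66 mOsm/kg ≈ 344.7 mOsm/kg
Osmolar gap = measured − calculated = 349 − 344.7 = 4.3 mOsm/kg

4.3 mOsm/kg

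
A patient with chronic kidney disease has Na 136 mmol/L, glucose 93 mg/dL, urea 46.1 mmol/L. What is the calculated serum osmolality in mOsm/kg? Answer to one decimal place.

323.3 mOsm/kg

Calculated osmolality = 2·Na + glucose/18 + urea
= 2·136 + 93/18 + 46.1
= 272 + 5.17 + 46.10
= 323.27 mOsm/kg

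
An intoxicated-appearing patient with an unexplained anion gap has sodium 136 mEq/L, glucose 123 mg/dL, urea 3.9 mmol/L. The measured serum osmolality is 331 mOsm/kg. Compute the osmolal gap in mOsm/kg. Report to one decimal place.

48.3 mOsm/kg

Calculated osmolality = 2·Na + glucose/18 + urea
= 2·136 + 123/18 + 3.9
= 272 + 6.83 + 3.90
= 282.73 mOsm/kg ≈ 282.7 mOsm/kg
Osmolar gap = measured − calculated = 331 − 282.7 = 48.3 mOsm/kg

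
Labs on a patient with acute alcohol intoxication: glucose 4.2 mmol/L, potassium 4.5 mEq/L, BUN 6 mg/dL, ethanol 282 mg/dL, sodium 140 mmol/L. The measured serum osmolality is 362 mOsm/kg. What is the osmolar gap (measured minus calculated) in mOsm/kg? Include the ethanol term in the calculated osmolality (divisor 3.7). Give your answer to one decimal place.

-0.6 mOsm/kg

Calculated osmolality = 2·Na + glucose + BUN/2.8 + ethanol/3.7
= 2·140 + 4.2 + 6/2.8 + 282/3.7
= 280 + 4.20 + 2.14 + 76.22
= 362.56 mOsm/kg ≈ 362.6 mOsm/kg
Osmolar gap = measured − calculated = 362 − 362.6 = -0.6 mOsm/kg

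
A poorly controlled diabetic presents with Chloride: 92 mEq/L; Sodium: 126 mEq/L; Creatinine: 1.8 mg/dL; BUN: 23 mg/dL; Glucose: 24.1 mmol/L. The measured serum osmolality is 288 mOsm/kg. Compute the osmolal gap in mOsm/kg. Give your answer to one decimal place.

3.7 mOsm/kg

Calculated osmolality = 2·Na + glucose + BUN/2.8
= 2·126 + 24.1 + 23/2.8
= 252 + 24.10 + 8.21
= 284.31 mOsm/kg ≈ 284.3 mOsm/kg
Osmolar gap = measured − calculated = 288 − 284.3 = 3.7 mOsm/kg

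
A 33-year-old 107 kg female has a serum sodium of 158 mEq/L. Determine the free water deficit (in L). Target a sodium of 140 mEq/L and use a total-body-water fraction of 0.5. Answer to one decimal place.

6.9 L

TBW = 0.5 · 107 = 53.5 L
Free water deficit = TBW · (Na/140 − 1)
= 53.5 · (158/140 − 1)
= 53.5 · 0.1286
= 6.88 L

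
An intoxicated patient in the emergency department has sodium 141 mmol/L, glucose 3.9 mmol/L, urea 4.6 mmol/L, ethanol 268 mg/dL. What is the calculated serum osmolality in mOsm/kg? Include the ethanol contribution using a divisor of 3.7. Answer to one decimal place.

Calculated osmolality = 2·Na + glucose + urea + ethanol/3.7
= 2·141 + 3.9 + 4.6 + 268/3.7
= 282 + 3.90 + 4.60 + 72.43
= 362.93 mOsm/kg

362.9 mOsm/kg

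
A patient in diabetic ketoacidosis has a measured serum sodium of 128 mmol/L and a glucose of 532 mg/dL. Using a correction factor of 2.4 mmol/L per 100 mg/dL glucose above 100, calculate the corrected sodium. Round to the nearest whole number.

138 mmol/L

Corrected Na = measured Na + 2.4 · (glucose − 100)/100
= 128 + 2.4 · (532 − 100)/100
= 128 + 10.4
= 138.4 mmol/L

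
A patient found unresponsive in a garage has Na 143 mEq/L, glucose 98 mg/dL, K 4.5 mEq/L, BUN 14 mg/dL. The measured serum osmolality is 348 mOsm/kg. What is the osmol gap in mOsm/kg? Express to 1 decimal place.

Calculated osmolality = 2·Na + glucose/18 + BUN/2.8
= 2·143 + 98/18 + 14/2.8
= 286 + 5.44 + 5
= 296.44 mOsm/kg ≈ 296.4 mOsm/kg
Osmolar gap = measured − calculated = 348 − 296.4 = 51.6 mOsm/kg

51.6 mOsm/kg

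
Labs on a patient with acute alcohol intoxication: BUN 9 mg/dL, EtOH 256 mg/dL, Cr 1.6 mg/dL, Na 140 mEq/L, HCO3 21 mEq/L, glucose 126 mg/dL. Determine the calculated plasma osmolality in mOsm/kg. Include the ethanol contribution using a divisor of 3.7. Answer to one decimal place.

359.4 mOsm/kg

Calculated osmolality = 2·Na + glucose/18 + BUN/2.8 + ethanol/3.7
= 2·140 + 126/18 + 9/2.8 + 256/3.7
= 280 + 7 + 3.21 + 69.19
= 359.4 mOsm/kg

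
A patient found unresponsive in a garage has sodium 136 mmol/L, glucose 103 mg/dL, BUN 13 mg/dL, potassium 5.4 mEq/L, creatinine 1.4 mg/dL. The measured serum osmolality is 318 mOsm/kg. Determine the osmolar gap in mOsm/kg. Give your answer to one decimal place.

35.6 mOsm/kg

Calculated osmolality = 2·Na + glucose/18 + BUN/2.8
= 2·136 + 103/18 + 13/2.8
= 272 + 5.72 + 4.64
= 282.36 mOsm/kg ≈ 282.4 mOsm/kg
Osmolar gap = measured − calculated = 318 − 282.4 = 35.6 mOsm/kg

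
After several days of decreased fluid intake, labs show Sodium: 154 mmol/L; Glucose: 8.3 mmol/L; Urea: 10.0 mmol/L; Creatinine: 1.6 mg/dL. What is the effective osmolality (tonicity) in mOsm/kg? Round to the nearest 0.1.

316.3 mOsm/kg

Effective osmolality excludes urea (freely permeant across cell membranes):
2·Na + glucose
= 2·154 + 8.3
= 308 + 8.3
= 316.3 mOsm/kg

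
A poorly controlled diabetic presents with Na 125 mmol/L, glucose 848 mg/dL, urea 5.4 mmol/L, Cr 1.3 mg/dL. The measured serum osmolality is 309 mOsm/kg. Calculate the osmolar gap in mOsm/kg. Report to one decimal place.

6.5 mOsm/kg

Calculated osmolality = 2·Na + glucose/18 + urea
= 2·125 + 848/18 + 5.4
= 250 + 47.11 + 5.40
= 302.51 mOsm/kg ≈ 302.5 mOsm/kg
Osmolar gap = measured − calculated = 309 − 302.5 = 6.5 mOsm/kg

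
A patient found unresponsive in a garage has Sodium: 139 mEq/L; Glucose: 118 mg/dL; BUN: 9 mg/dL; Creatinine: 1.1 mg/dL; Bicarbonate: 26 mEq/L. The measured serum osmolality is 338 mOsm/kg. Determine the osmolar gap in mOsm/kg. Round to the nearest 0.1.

Calculated osmolality = 2·Na + glucose/18 + BUN/2.8
= 2·139 + 118/18 + 9/2.8
= 278 + 6.56 + 3.21
= 287.77 mOsm/kg ≈ 287.8 mOsm/kg
Osmolar gap = measured − calculated = 338 − 287.8 = 50.2 mOsm/kg

50.2 mOsm/kg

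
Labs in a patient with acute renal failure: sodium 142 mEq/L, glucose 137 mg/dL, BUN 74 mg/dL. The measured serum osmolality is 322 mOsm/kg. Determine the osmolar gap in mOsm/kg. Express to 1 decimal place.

Calculated osmolality = 2·Na + glucose/18 + BUN/2.8
= 2·142 + 137/18 + 74/2.8
= 284 + 7.61 + 26.43
= 318.04 mOsm/kg ≈ 318.0 mOsm/kg
Osmolar gap = measured − calculated = 322 − 318.0 = 4.0 mOsm/kg

4.0 mOsm/kg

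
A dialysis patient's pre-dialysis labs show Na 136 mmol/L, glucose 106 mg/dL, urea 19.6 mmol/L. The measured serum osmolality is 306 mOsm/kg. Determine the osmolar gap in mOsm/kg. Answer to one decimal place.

8.5 mOsm/kg

Calculated osmolality = 2·Na + glucose/18 + urea
= 2·136 + 106/18 + 19.6
= 272 + 5.89 + 19.60
= 297.49 mOsm/kg ≈ 297.5 mOsm/kg
Osmolar gap = measured − calculated = 306 − 297.5 = 8.5 mOsm/kg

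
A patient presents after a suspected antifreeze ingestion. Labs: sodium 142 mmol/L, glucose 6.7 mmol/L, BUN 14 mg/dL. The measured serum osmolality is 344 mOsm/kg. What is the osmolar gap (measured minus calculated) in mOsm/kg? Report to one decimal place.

48.3 mOsm/kg

Calculated osmolality = 2·Na + glucose + BUN/2.8
= 2·142 + 6.7 + 14/2.8
= 284 + 6.70 + 5
= 295.7 mOsm/kg ≈ 295.7 mOsm/kg
Osmolar gap = measured − calculated = 344 − 295.7 = 48.3 mOsm/kg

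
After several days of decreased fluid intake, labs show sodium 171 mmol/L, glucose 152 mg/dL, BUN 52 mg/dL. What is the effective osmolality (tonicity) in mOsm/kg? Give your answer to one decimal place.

Effective osmolality excludes urea (freely permeant across cell membranes):
2·Na + glucose/18
= 2·171 + 152/18
= 342 + 8.44
= 350.44 mOsm/kg

350.4 mOsm/kg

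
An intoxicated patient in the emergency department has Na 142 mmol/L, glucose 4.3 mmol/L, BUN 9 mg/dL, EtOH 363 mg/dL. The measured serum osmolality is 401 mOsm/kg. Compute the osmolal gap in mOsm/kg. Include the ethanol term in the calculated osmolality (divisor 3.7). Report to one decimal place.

Calculated osmolality = 2·Na + glucose + BUN/2.8 + ethanol/3.7
= 2·142 + 4.3 + 9/2.8 + 363/3.7
= 284 + 4.30 + 3.21 + 98.11
= 389.62 mOsm/kg ≈ 389.6 mOsm/kg
Osmolar gap = measured − calculated = 401 − 389.6 = 11.4 mOsm/kg

11.4 mOsm/kg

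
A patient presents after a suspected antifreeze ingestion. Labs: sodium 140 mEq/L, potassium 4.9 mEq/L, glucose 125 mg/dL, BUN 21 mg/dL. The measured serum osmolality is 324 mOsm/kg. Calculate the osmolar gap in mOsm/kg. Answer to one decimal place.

29.6 mOsm/kg

Calculated osmolality = 2·Na + glucose/18 + BUN/2.8
= 2·140 + 125/18 + 21/2.8
= 280 + 6.94 + 7.50
= 294.44 mOsm/kg ≈ 294.4 mOsm/kg
Osmolar gap = measured − calculated = 324 − 294.4 = 29.6 mOsm/kg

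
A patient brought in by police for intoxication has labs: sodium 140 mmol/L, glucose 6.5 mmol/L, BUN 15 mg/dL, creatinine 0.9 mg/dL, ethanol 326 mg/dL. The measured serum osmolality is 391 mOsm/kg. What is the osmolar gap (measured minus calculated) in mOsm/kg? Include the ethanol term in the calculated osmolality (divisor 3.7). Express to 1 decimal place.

Calculated osmolality = 2·Na + glucose + BUN/2.8 + ethanol/3.7
= 2·140 + 6.5 + 15/2.8 + 326/3.7
= 280 + 6.50 + 5.36 + 88.11
= 379.97 mOsm/kg ≈ 380.0 mOsm/kg
Osmolar gap = measured − calculated = 391 − 380.0 = 11.0 mOsm/kg

11.0 mOsm/kg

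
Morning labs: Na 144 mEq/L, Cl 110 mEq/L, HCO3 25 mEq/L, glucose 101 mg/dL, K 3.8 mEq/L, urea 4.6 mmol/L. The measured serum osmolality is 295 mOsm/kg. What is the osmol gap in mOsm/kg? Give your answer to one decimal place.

-3.2 mOsm/kg

Calculated osmolality = 2·Na + glucose/18 + urea
= 2·144 + 101/18 + 4.6
= 288 + 5.61 + 4.60
= 298.21 mOsm/kg ≈ 298.2 mOsm/kg
Osmolar gap = measured − calculated = 295 − 298.2 = -3.2 mOsm/kg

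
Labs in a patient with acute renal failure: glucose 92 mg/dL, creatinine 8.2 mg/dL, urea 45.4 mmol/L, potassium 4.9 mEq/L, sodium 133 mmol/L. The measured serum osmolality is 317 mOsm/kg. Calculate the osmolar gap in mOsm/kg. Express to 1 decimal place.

0.5 mOsm/kg

Calculated osmolality = 2·Na + glucose/18 + urea
= 2·133 + 92/18 + 45.4
= 266 + 5.11 + 45.40
= 316.51 mOsm/kg ≈ 316.5 mOsm/kg
Osmolar gap = measured − calculated = 317 − 316.5 = 0.5 mOsm/kg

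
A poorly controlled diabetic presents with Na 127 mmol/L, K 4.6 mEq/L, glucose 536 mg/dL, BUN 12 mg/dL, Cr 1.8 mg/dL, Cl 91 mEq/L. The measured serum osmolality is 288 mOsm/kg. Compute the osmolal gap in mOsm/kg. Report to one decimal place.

-0.1 mOsm/kg

Calculated osmolality = 2·Na + glucose/18 + BUN/2.8
= 2·127 + 536/18 + 12/2.8
= 254 + 29.78 + 4.29
= 288.07 mOsm/kg ≈ 288.1 mOsm/kg
Osmolar gap = measured − calculated = 288 − 288.1 = -0.1 mOsm/kg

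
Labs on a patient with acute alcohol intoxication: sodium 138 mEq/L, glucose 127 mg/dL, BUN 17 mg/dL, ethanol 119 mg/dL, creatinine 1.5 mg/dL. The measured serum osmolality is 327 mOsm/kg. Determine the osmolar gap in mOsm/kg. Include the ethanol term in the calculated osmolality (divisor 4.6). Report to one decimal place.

Calculated osmolality = 2·Na + glucose/18 + BUN/2.8 + ethanol/4.6
= 2·138 + 127/18 + 17/2.8 + 119/4.6
= 276 + 7.06 + 6.07 + 25.87
= 315 mOsm/kg ≈ 315.0 mOsm/kg
Osmolar gap = measured − calculated = 327 − 315.0 = 12.0 mOsm/kg

12.0 mOsm/kg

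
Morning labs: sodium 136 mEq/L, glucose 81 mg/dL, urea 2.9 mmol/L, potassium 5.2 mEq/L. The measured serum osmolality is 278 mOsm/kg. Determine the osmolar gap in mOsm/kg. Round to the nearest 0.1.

Calculated osmolality = 2·Na + glucose/18 + urea
= 2·136 + 81/18 + 2.9
= 272 + 4.50 + 2.90
= 279.4 mOsm/kg ≈ 279.4 mOsm/kg
Osmolar gap = measured − calculated = 278 − 279.4 = -1.4 mOsm/kg

-1.4 mOsm/kg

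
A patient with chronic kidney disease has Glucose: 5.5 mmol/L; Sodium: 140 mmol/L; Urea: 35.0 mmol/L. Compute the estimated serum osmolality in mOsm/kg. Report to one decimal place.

Calculated osmolality = 2·Na + glucose + urea
= 2·140 + 5.5 + 35
= 280 + 5.50 + 35
= 320.5 mOsm/kg

320.5 mOsm/kg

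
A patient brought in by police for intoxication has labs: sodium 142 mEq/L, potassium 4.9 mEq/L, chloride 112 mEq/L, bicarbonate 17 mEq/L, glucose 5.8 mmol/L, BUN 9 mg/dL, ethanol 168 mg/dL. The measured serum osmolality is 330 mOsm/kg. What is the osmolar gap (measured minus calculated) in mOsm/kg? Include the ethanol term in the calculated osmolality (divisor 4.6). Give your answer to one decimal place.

0.5 mOsm/kg

Calculated osmolality = 2·Na + glucose + BUN/2.8 + ethanol/4.6
= 2·142 + 5.8 + 9/2.8 + 168/4.6
= 284 + 5.80 + 3.21 + 36.52
= 329.53 mOsm/kg ≈ 329.5 mOsm/kg
Osmolar gap = measured − calculated = 330 − 329.5 = 0.5 mOsm/kg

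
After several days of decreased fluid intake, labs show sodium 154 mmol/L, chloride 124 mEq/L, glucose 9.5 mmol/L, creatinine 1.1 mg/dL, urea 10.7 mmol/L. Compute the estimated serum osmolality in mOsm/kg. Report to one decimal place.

Calculated osmolality = 2·Na + glucose + urea
= 2·154 + 9.5 + 10.7
= 308 + 9.50 + 10.70
= 328.2 mOsm/kg

328.2 mOsm/kg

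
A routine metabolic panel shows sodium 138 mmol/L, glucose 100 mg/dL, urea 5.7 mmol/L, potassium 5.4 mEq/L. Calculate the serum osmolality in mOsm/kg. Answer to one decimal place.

Calculated osmolality = 2·Na + glucose/18 + urea
= 2·138 + 100/18 + 5.7
= 276 + 5.56 + 5.70
= 287.26 mOsm/kg

287.3 mOsm/kg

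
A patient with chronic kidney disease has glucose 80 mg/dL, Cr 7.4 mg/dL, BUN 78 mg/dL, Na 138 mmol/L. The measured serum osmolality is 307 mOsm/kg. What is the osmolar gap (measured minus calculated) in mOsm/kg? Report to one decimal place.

Calculated osmolality = 2·Na + glucose/18 + BUN/2.8
= 2·138 + 80/18 + 78/2.8
= 276 + 4.44 + 27.86
= 308.3 mOsm/kg ≈ 308.3 mOsm/kg
Osmolar gap = measured − calculated = 307 − 308.3 = -1.3 mOsm/kg

-1.3 mOsm/kg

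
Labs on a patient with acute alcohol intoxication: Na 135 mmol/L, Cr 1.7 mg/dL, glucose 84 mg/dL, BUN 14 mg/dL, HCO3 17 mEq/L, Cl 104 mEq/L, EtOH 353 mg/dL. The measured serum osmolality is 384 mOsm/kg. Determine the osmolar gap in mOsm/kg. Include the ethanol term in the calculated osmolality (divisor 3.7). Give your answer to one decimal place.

8.9 mOsm/kg

Calculated osmolality = 2·Na + glucose/18 + BUN/2.8 + ethanol/3.7
= 2·135 + 84/18 + 14/2.8 + 353/3.7
= 270 + 4.67 + 5 + 95.41
= 375.08 mOsm/kg ≈ 375.1 mOsm/kg
Osmolar gap = measured − calculated = 384 − 375.1 = 8.9 mOsm/kg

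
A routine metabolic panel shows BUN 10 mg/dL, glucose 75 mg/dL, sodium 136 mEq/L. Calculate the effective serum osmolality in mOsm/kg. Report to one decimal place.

276.2 mOsm/kg

Effective osmolality excludes urea (freely permeant across cell membranes):
2·Na + glucose/18
= 2·136 + 75/18
= 272 + 4.17
= 276.17 mOsm/kg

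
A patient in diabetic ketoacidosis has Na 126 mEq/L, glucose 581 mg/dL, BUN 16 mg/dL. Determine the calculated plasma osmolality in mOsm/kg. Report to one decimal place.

Calculated osmolality = 2·Na + glucose/18 + BUN/2.8
= 2·126 + 581/18 + 16/2.8
= 252 + 32.28 + 5.71
= 289.99 mOsm/kg

290.0 mOsm/kg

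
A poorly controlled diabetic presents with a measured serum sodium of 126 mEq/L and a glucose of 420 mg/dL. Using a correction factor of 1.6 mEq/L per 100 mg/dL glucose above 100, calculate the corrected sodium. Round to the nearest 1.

Corrected Na = measured Na + 1.6 · (glucose − 100)/100
= 126 + 1.6 · (420 − 100)/100
= 126 + 5.1
= 131.1 mEq/L

131 mEq/L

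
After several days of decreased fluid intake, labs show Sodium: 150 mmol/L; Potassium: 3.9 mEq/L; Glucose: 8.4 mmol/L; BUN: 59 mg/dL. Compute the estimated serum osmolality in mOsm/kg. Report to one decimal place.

329.5 mOsm/kg

Calculated osmolality = 2·Na + glucose + BUN/2.8
= 2·150 + 8.4 + 59/2.8
= 300 + 8.40 + 21.07
= 329.47 mOsm/kg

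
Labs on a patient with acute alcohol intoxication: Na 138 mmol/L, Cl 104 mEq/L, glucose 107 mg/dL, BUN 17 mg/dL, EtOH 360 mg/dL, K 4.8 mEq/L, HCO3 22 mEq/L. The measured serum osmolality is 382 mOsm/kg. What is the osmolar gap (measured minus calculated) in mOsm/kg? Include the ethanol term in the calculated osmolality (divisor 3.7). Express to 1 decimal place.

-3.3 mOsm/kg

Calculated osmolality = 2·Na + glucose/18 + BUN/2.8 + ethanol/3.7
= 2·138 + 107/18 + 17/2.8 + 360/3.7
= 276 + 5.94 + 6.07 + 97.30
= 385.31 mOsm/kg ≈ 385.3 mOsm/kg
Osmolar gap = measured − calculated = 382 − 385.3 = -3.3 mOsm/kg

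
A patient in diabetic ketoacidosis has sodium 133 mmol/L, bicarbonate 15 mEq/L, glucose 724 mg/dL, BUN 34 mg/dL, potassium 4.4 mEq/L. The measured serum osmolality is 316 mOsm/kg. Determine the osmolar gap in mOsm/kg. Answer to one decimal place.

-2.4 mOsm/kg

Calculated osmolality = 2·Na + glucose/18 + BUN/2.8
= 2·133 + 724/18 + 34/2.8
= 266 + 40.22 + 12.14
= 318.36 mOsm/kg ≈ 318.4 mOsm/kg
Osmolar gap = measured − calculated = 316 − 318.4 = -2.4 mOsm/kg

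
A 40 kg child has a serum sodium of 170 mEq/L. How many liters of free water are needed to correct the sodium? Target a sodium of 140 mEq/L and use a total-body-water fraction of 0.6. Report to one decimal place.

TBW = 0.6 · 40 = 24 L
Free water deficit = TBW · (Na/140 − 1)
= 24 · (170/140 − 1)
= 24 · 0.2143
= 5.14 L

5.1 L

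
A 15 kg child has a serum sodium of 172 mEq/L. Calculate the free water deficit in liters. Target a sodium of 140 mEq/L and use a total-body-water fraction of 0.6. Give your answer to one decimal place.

TBW = 0.6 · 15 = 9 L
Free water deficit = TBW · (Na/140 − 1)
= 9 · (172/140 − 1)
= 9 · 0.2286
= 2.06 L

2.1 L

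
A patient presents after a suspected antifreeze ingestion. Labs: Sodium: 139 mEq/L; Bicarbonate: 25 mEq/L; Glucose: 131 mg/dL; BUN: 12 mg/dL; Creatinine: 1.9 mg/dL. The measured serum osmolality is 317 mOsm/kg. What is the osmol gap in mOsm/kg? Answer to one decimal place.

27.4 mOsm/kg

Calculated osmolality = 2·Na + glucose/18 + BUN/2.8
= 2·139 + 131/18 + 12/2.8
= 278 + 7.28 + 4.29
= 289.57 mOsm/kg ≈ 289.6 mOsm/kg
Osmolar gap = measured − calculated = 317 − 289.6 = 27.4 mOsm/kg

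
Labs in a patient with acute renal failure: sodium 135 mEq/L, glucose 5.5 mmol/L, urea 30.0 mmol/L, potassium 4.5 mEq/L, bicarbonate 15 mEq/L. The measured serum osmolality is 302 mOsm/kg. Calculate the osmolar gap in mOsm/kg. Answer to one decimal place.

-3.5 mOsm/kg

Calculated osmolality = 2·Na + glucose + urea
= 2·135 + 5.5 + 30
= 270 + 5.50 + 30
= 305.5 mOsm/kg ≈ 305.5 mOsm/kg
Osmolar gap = measured − calculated = 302 − 305.5 = -3.5 mOsm/kg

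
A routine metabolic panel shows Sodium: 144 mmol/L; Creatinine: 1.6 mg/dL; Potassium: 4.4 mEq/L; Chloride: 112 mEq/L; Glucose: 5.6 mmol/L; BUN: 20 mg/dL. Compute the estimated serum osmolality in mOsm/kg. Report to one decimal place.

Calculated osmolality = 2·Na + glucose + BUN/2.8
= 2·144 + 5.6 + 20/2.8
= 288 + 5.60 + 7.14
= 300.74 mOsm/kg

300.7 mOsm/kg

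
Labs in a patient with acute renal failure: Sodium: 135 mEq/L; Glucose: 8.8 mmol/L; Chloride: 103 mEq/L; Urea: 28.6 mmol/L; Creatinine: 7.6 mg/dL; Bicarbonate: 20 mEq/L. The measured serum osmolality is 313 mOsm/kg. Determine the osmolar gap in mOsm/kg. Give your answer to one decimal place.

5.6 mOsm/kg

Calculated osmolality = 2·Na + glucose + urea
= 2·135 + 8.8 + 28.6
= 270 + 8.80 + 28.60
= 307.4 mOsm/kg ≈ 307.4 mOsm/kg
Osmolar gap = measured − calculated = 313 − 307.4 = 5.6 mOsm/kg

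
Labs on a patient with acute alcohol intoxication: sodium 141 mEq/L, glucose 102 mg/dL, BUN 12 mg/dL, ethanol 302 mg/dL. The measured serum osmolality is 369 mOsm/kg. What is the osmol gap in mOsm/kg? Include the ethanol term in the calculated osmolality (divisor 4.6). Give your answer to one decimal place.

11.4 mOsm/kg

Calculated osmolality = 2·Na + glucose/18 + BUN/2.8 + ethanol/4.6
= 2·141 + 102/18 + 12/2.8 + 302/4.6
= 282 + 5.67 + 4.29 + 65.65
= 357.61 mOsm/kg ≈ 357.6 mOsm/kg
Osmolar gap = measured − calculated = 369 − 357.6 = 11.4 mOsm/kg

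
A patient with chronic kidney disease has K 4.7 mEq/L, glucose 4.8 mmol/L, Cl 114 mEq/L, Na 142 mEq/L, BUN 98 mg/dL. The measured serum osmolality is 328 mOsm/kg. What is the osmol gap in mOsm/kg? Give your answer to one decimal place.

4.2 mOsm/kg

Calculated osmolality = 2·Na + glucose + BUN/2.8
= 2·142 + 4.8 + 98/2.8
= 284 + 4.80 + 35
= 323.8 mOsm/kg ≈ 323.8 mOsm/kg
Osmolar gap = measured − calculated = 328 − 323.8 = 4.2 mOsm/kg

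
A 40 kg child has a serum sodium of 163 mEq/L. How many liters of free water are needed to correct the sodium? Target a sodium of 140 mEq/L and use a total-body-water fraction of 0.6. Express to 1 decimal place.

TBW = 0.6 · 40 = 24 L
Free water deficit = TBW · (Na/140 − 1)
= 24 · (163/140 − 1)
= 24 · 0.1643
= 3.94 L

3.9 L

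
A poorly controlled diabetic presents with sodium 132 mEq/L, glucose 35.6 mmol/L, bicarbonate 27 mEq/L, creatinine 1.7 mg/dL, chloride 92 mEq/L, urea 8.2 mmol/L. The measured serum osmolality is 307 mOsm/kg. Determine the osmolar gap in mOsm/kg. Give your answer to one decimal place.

-0.8 mOsm/kg

Calculated osmolality = 2·Na + glucose + urea
= 2·132 + 35.6 + 8.2
= 264 + 35.60 + 8.20
= 307.8 mOsm/kg ≈ 307.8 mOsm/kg
Osmolar gap = measured − calculated = 307 − 307.8 = -0.8 mOsm/kg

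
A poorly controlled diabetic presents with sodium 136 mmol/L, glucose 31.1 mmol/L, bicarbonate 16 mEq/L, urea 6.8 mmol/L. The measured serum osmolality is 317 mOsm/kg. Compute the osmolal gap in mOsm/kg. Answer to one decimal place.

7.1 mOsm/kg

Calculated osmolality = 2·Na + glucose + urea
= 2·136 + 31.1 + 6.8
= 272 + 31.10 + 6.80
= 309.9 mOsm/kg ≈ 309.9 mOsm/kg
Osmolar gap = measured − calculated = 317 − 309.9 = 7.1 mOsm/kg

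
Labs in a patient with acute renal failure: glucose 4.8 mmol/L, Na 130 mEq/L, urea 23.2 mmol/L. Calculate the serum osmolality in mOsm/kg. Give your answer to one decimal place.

Calculated osmolality = 2·Na + glucose + urea
= 2·130 + 4.8 + 23.2
= 260 + 4.80 + 23.20
= 288 mOsm/kg

288.0 mOsm/kg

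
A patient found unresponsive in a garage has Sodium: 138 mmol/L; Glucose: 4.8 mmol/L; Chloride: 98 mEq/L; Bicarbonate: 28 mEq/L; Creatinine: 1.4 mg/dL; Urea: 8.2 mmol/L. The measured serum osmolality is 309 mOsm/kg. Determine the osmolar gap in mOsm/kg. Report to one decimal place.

20.0 mOsm/kg

Calculated osmolality = 2·Na + glucose + urea
= 2·138 + 4.8 + 8.2
= 276 + 4.80 + 8.20
= 289 mOsm/kg ≈ 289.0 mOsm/kg
Osmolar gap = measured − calculated = 309 − 289.0 = 20.0 mOsm/kg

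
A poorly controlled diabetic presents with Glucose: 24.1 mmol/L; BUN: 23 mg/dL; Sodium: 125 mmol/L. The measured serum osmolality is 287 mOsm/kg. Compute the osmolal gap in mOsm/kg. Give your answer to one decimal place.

4.7 mOsm/kg

Calculated osmolality = 2·Na + glucose + BUN/2.8
= 2·125 + 24.1 + 23/2.8
= 250 + 24.10 + 8.21
= 282.31 mOsm/kg ≈ 282.3 mOsm/kg
Osmolar gap = measured − calculated = 287 − 282.3 = 4.7 mOsm/kg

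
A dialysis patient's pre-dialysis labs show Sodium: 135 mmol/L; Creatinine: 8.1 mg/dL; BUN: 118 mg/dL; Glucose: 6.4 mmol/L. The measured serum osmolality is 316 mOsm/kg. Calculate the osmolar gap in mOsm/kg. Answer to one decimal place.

Calculated osmolality = 2·Na + glucose + BUN/2.8
= 2·135 + 6.4 + 118/2.8
= 270 + 6.40 + 42.14
= 318.54 mOsm/kg ≈ 318.5 mOsm/kg
Osmolar gap = measured − calculated = 316 − 318.5 = -2.5 mOsm/kg

-2.5 mOsm/kg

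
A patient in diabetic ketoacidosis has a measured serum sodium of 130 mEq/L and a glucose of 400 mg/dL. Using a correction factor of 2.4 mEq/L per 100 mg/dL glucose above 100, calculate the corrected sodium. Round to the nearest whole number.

137 mEq/L

Corrected Na = measured Na + 2.4 · (glucose − 100)/100
= 130 + 2.4 · (400 − 100)/100
= 130 + 7.2
= 137.2 mEq/L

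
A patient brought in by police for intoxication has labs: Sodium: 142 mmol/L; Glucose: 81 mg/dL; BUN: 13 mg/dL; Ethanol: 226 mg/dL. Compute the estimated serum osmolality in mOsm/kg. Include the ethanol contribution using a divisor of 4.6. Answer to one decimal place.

Calculated osmolality = 2·Na + glucose/18 + BUN/2.8 + ethanol/4.6
= 2·142 + 81/18 + 13/2.8 + 226/4.6
= 284 + 4.50 + 4.64 + 49.13
= 342.27 mOsm/kg

342.3 mOsm/kg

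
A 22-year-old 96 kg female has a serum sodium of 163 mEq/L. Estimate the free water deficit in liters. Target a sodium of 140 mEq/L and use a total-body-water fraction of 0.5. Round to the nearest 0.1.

TBW = 0.5 · 96 = 48 L
Free water deficit = TBW · (Na/140 − 1)
= 48 · (163/140 − 1)
= 48 · 0.1643
= 7.89 L

7.9 L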